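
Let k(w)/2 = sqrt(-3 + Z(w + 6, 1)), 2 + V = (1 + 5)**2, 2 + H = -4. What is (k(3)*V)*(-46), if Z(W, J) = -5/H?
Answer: -1564*I*sqrt(78)/3 ≈ -4604.3*I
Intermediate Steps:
H = -6 (H = -2 - 4 = -6)
V = 34 (V = -2 + (1 + 5)**2 = -2 + 6**2 = -2 + 36 = 34)
Z(W, J) = 5/6 (Z(W, J) = -5/(-6) = -5*(-1/6) = 5/6)
k(w) = I*sqrt(78)/3 (k(w) = 2*sqrt(-3 + 5/6) = 2*sqrt(-13/6) = 2*(I*sqrt(78)/6) = I*sqrt(78)/3)
(k(3)*V)*(-46) = ((I*sqrt(78)/3)*34)*(-46) = (34*I*sqrt(78)/3)*(-46) = -1564*I*sqrt(78)/3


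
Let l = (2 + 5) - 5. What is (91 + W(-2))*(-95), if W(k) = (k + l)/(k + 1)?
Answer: -8645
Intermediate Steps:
l = 2 (l = 7 - 5 = 2)
W(k) = (2 + k)/(1 + k) (W(k) = (k + 2)/(k + 1) = (2 + k)/(1 + k))
(91 + W(-2))*(-95) = (91 + (2 - 2)/(1 - 2))*(-95) = (91 + 0/(-1))*(-95) = (91 - 1*0)*(-95) = (91 + 0)*(-95) = 91*(-95) = -8645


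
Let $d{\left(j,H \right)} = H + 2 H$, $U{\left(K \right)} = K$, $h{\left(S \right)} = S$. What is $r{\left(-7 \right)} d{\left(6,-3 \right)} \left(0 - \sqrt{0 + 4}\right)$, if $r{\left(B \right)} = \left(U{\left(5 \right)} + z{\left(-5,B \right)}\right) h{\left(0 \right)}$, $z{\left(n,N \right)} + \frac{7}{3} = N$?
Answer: $0$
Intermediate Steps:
$z{\left(n,N \right)} = - \frac{7}{3} + N$
$d{\left(j,H \right)} = 3 H$
$r{\left(B \right)} = 0$ ($r{\left(B \right)} = \left(5 + \left(- \frac{7}{3} + B\right)\right) 0 = \left(\frac{8}{3} + B\right) 0 = 0$)
$r{\left(-7 \right)} d{\left(6,-3 \right)} \left(0 - \sqrt{0 + 4}\right) = 0 \cdot 3 \left(-3\right) \left(0 - \sqrt{0 + 4}\right) = 0 \left(- 9 \left(0 - \sqrt{4}\right)\right) = 0 \left(- 9 \left(0 - 2\right)\right) = 0 \left(\left(-9\right) \left(-2\right)\right) = 0 \cdot 18 = 0$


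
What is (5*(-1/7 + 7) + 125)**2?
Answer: 1243225/49 ≈ 25372.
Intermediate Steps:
(5*(-1/7 + 7) + 125)**2 = (5*(48/7) + 125)**2 = (240/7 + 125)**2 = (1115/7)**2 = 1243225/49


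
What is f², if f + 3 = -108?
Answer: 12321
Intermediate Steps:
f = -111 (f = -3 - 108 = -111)
f² = (-111)² = 12321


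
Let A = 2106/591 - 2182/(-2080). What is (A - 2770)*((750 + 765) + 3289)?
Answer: -680453684193/51220 ≈ -1.3285e+7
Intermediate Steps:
A = 945007/204880 (A = 2106*(1/591) - 2182*(-1/2080) = 702/197 + 1091/1040 = 945007/204880 ≈ 4.6125)
(A - 2770)*((750 + 765) + 3289) = (945007/204880 - 2770)*((750 + 765) + 3289) = -566572593*(1515 + 3289)/204880 = -566572593/204880*4804 = -680453684193/51220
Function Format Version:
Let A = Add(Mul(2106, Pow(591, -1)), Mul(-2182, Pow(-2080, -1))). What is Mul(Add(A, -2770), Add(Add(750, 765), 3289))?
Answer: Rational(-680453684193, 51220) ≈ -1.3285e+7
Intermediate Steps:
A = Rational(945007, 204880) (A = Add(Mul(2106, Rational(1, 591)), Mul(-2182, Rational(-1, 2080))) = Add(Rational(702, 197), Rational(1091, 1040)) = Rational(945007, 204880) ≈ 4.6125)
Mul(Add(A, -2770), Add(Add(750, 765), 3289)) = Mul(Add(Rational(945007, 204880), -2770), Add(Add(750, 765), 3289)) = Mul(Rational(-566572593, 204880), Add(1515, 3289)) = Mul(Rational(-566572593, 204880), 4804) = Rational(-680453684193, 51220)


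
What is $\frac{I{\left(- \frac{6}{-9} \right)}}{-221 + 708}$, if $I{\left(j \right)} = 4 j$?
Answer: $\frac{8}{1461} \approx 0.0054757$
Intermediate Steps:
$\frac{I{\left(- \frac{6}{-9} \right)}}{-221 + 708} = \frac{4 \left(- \frac{6}{-9}\right)}{-221 + 708} = \frac{4 \left(\left(-6\right) \left(- \frac{1}{9}\right)\right)}{487} = 4 \cdot \frac{2}{3} \cdot \frac{1}{487} = \frac{8}{3} \cdot \frac{1}{487} = \frac{8}{1461}$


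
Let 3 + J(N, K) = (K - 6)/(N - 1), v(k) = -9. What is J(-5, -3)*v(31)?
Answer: 27/2 ≈ 13.500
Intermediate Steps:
J(N, K) = -3 + (-6 + K)/(-1 + N) (J(N, K) = -3 + (K - 6)/(N - 1) = -3 + (-6 + K)/(-1 + N))
J(-5, -3)*v(31) = ((-3 - 3 - 3*(-5))/(-1 - 5))*(-9) = ((-3 - 3 + 15)/(-6))*(-9) = -⅙*9*(-9) = -3/2*(-9) = 27/2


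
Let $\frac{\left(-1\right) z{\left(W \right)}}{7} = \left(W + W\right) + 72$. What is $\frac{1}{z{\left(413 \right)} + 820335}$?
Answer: $\frac{1}{814049} \approx 1.2284 \cdot 10^{-6}$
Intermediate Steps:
$z{\left(W \right)} = -504 - 14 W$ ($z{\left(W \right)} = - 7 \left(\left(W + W\right) + 72\right) = - 7 \left(2 W + 72\right) = - 7 \left(72 + 2 W\right) = -504 - 14 W$)
$\frac{1}{z{\left(413 \right)} + 820335} = \frac{1}{\left(-504 - 5782\right) + 820335} = \frac{1}{-6286 + 820335} = \frac{1}{814049}$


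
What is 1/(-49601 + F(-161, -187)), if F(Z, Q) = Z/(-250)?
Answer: -250/12400089 ≈ -2.0161e-5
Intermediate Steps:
F(Z, Q) = -Z/250 (F(Z, Q) = Z*(-1/250) = -Z/250)
1/(-49601 + F(-161, -187)) = 1/(-49601 - 1/250*(-161)) = 1/(-49601 + 161/250) = 1/(-12400089/250) = -250/12400089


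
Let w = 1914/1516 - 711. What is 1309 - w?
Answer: 1530203/758 ≈ 2018.7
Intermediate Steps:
w = -537981/758 (w = 1914*(1/1516) - 711 = 957/758 - 711 = -537981/758 ≈ -709.74)
1309 - w = 1309 - 1*(-537981/758) = 1309 + 537981/758 = 1530203/758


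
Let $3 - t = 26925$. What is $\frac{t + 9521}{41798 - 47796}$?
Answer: $\frac{17401}{5998} \approx 2.9011$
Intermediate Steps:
$t = -26922$ ($t = 3 - 26925 = -26922$)
$\frac{t + 9521}{41798 - 47796} = \frac{-26922 + 9521}{41798 - 47796} = - \frac{17401}{-5998} = \left(-17401\right) \left(- \frac{1}{5998}\right) = \frac{17401}{5998}$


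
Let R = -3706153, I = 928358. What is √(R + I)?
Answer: I*√2777795 ≈ 1666.7*I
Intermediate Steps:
√(R + I) = √(-3706153 + 928358) = √(-2777795) = I*√2777795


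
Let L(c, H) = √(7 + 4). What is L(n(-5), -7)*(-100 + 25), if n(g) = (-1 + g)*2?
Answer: -75*√11 ≈ -248.75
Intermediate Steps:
n(g) = -2 + 2*g
L(c, H) = √11
L(n(-5), -7)*(-100 + 25) = √11*(-100 + 25) = √11*(-75) = -75*√11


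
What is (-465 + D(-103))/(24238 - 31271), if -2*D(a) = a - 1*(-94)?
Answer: 921/14066 ≈ 0.065477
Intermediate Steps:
D(a) = -47 - a/2 (D(a) = -(a - 1*(-94))/2 = -(a + 94)/2 = -(94 + a)/2 = -47 - a/2)
(-465 + D(-103))/(24238 - 31271) = (-465 + (-47 - ½*(-103)))/(24238 - 31271) = (-465 + (-47 + 103/2))/(-7033) = (-465 + 9/2)*(-1/7033) = -921/2*(-1/7033) = 921/14066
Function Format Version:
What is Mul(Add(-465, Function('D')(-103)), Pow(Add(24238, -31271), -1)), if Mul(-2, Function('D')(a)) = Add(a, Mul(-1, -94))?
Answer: Rational(921, 14066) ≈ 0.065477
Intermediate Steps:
Function('D')(a) = Add(-47, Mul(Rational(-1, 2), a)) (Function('D')(a) = Mul(Rational(-1, 2), Add(a, Mul(-1, -94))) = Mul(Rational(-1, 2), Add(a, 94)) = Mul(Rational(-1, 2), Add(94, a)) = Add(-47, Mul(Rational(-1, 2), a)))
Mul(Add(-465, Function('D')(-103)), Pow(Add(24238, -31271), -1)) = Mul(Add(-465, Add(-47, Mul(Rational(-1, 2), -103))), Pow(Add(24238, -31271), -1)) = Mul(Add(-465, Add(-47, Rational(103, 2))), Pow(-7033, -1)) = Mul(Add(-465, Rational(9, 2)), Rational(-1, 7033)) = Mul(Rational(-921, 2), Rational(-1, 7033)) = Rational(921, 14066)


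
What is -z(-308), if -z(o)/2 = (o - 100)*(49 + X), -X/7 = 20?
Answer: 74256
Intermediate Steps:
X = -140 (X = -7*20 = -140)
z(o) = -18200 + 182*o (z(o) = -2*(o - 100)*(49 - 140) = -2*(-100 + o)*(-91) = -2*(9100 - 91*o) = -18200 + 182*o)
-z(-308) = -(-18200 + 182*(-308)) = -(-18200 - 56056) = -1*(-74256) = 74256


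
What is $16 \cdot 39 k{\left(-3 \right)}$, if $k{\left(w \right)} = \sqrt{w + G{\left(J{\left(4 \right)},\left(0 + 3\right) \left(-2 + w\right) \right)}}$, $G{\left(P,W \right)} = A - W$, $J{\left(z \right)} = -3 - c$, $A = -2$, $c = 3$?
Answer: $624 \sqrt{10} \approx 1973.3$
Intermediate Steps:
$J{\left(z \right)} = -6$ ($J{\left(z \right)} = -3 - 3 = -6$)
$G{\left(P,W \right)} = -2 - W$
$k{\left(w \right)} = \sqrt{4 - 2 w}$ ($k{\left(w \right)} = \sqrt{w - \left(2 + \left(0 + 3\right) \left(-2 + w\right)\right)} = \sqrt{w - \left(2 + 3 \left(-2 + w\right)\right)} = \sqrt{w - \left(-4 + 3 w\right)} = \sqrt{4 - 2 w}$)
$16 \cdot 39 k{\left(-3 \right)} = 16 \cdot 39 \sqrt{4 - -6} = 624 \sqrt{4 + 6} = 624 \sqrt{10}$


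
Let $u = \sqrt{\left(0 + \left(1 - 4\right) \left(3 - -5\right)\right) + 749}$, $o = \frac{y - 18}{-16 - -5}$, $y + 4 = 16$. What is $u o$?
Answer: $\frac{30 \sqrt{29}}{11} \approx 14.687$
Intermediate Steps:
$y = 12$ ($y = -4 + 16 = 12$)
$o = \frac{6}{11}$ ($o = \frac{12 - 18}{-16 - -5} = - \frac{6}{-16 + \left(-2 + 7\right)} = - \frac{6}{-16 + 5} = - \frac{6}{-11} = \left(-6\right) \left(- \frac{1}{11}\right) = \frac{6}{11} \approx 0.54545$)
$u = 5 \sqrt{29}$ ($u = \sqrt{\left(0 - 3 \left(3 + 5\right)\right) + 749} = \sqrt{\left(0 - 24\right) + 749} = \sqrt{-24 + 749} = \sqrt{725} = 5 \sqrt{29} \approx 26.926$)
$u o = 5 \sqrt{29} \cdot \frac{6}{11} = \frac{30 \sqrt{29}}{11}$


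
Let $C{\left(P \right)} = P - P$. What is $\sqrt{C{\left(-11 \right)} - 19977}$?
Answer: $i \sqrt{19977} \approx 141.34 i$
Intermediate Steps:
$C{\left(P \right)} = 0$
$\sqrt{C{\left(-11 \right)} - 19977} = \sqrt{0 - 19977} = \sqrt{-19977} = i \sqrt{19977}$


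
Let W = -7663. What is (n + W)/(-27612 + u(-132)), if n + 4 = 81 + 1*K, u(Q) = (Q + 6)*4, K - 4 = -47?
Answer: 2543/9372 ≈ 0.27134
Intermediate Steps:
K = -43 (K = 4 - 47 = -43)
u(Q) = 24 + 4*Q (u(Q) = (6 + Q)*4 = 24 + 4*Q)
n = 34 (n = -4 + (81 + 1*(-43)) = -4 + (81 - 43) = -4 + 38 = 34)
(n + W)/(-27612 + u(-132)) = (34 - 7663)/(-27612 + (24 + 4*(-132))) = -7629/(-27612 + (24 - 528)) = -7629/(-27612 - 504) = -7629/(-28116) = -7629*(-1/28116) = 2543/9372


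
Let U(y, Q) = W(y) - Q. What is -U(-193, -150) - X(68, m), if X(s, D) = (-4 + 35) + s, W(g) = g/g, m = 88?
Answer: -250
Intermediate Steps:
W(g) = 1
X(s, D) = 31 + s
U(y, Q) = 1 - Q
-U(-193, -150) - X(68, m) = -(1 - 1*(-150)) - (31 + 68) = -(1 + 150) - 1*99 = -1*151 - 99 = -151 - 99 = -250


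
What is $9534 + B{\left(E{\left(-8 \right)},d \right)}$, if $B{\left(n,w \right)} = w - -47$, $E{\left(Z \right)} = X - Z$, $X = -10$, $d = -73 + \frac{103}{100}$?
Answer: $\frac{950903}{100} \approx 9509.0$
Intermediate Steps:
$d = - \frac{7197}{100}$ ($d = -73 + 103 \cdot \frac{1}{100} = -73 + \frac{103}{100} = - \frac{7197}{100} \approx -71.97$)
$E{\left(Z \right)} = -10 - Z$
$B{\left(n,w \right)} = 47 + w$ ($B{\left(n,w \right)} = w + 47 = 47 + w$)
$9534 + B{\left(E{\left(-8 \right)},d \right)} = 9534 + \left(47 - \frac{7197}{100}\right) = 9534 - \frac{2497}{100} = \frac{950903}{100}$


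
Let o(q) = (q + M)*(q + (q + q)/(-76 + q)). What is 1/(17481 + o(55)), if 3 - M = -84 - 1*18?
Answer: 21/534301 ≈ 3.9304e-5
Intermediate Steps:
M = 105 (M = 3 - (-84 - 1*18) = 3 - (-84 - 18) = 3 - 1*(-102) = 3 + 102 = 105)
o(q) = (105 + q)*(q + 2*q/(-76 + q)) (o(q) = (q + 105)*(q + (q + q)/(-76 + q)) = (105 + q)*(q + (2*q)/(-76 + q)) = (105 + q)*(q + 2*q/(-76 + q)))
1/(17481 + o(55)) = 1/(17481 + 55*(-7770 + 55**2 + 31*55)/(-76 + 55)) = 1/(17481 + 55*(-7770 + 3025 + 1705)/(-21)) = 1/(17481 + 55*(-1/21)*(-3040)) = 1/(17481 + 167200/21) = 1/(534301/21) = 21/534301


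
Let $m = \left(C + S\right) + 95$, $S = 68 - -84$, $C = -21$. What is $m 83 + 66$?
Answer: $18824$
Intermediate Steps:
$S = 152$ ($S = 68 + 84 = 152$)
$m = 226$ ($m = \left(-21 + 152\right) + 95 = 131 + 95 = 226$)
$m 83 + 66 = 226 \cdot 83 + 66 = 18758 + 66 = 18824$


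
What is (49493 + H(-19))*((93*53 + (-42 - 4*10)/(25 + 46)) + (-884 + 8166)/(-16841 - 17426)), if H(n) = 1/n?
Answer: 11273782919618142/46226183 ≈ 2.4388e+8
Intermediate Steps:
(49493 + H(-19))*((93*53 + (-42 - 4*10)/(25 + 46)) + (-884 + 8166)/(-16841 - 17426)) = (49493 + 1/(-19))*((93*53 + (-42 - 4*10)/(25 + 46)) + (-884 + 8166)/(-16841 - 17426)) = (49493 - 1/19)*((4929 + (-42 - 40)/71) + 7282/(-34267)) = 940366*((4929 - 82*1/71) + 7282*(-1/34267))/19 = 940366*((4929 - 82/71) - 7282/34267)/19 = 940366*(349877/71 - 7282/34267)/19 = (940366/19)*(11988718137/2432957) = 11273782919618142/46226183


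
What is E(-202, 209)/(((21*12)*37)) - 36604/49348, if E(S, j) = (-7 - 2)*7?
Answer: -1366685/1825876 ≈ -0.74851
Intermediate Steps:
E(S, j) = -63 (E(S, j) = -9*7 = -63)
E(-202, 209)/(((21*12)*37)) - 36604/49348 = -63/((21*12)*37) - 36604/49348 = -63/(252*37) - 36604*1/49348 = -63/9324 - 9151/12337 = -63*1/9324 - 9151/12337 = -1/148 - 9151/12337 = -1366685/1825876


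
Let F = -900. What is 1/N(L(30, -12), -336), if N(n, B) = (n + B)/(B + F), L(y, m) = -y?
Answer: 206/61 ≈ 3.3770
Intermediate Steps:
N(n, B) = (B + n)/(-900 + B) (N(n, B) = (n + B)/(B - 900) = (B + n)/(-900 + B))
1/N(L(30, -12), -336) = 1/((-336 - 1*30)/(-900 - 336)) = 1/((-336 - 30)/(-1236)) = 1/(-1/1236*(-366)) = 1/(61/206) = 206/61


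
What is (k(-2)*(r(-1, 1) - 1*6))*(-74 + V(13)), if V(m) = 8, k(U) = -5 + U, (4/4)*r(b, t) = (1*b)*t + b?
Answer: -3696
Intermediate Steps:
r(b, t) = b + b*t (r(b, t) = (1*b)*t + b = b*t + b = b + b*t)
(k(-2)*(r(-1, 1) - 1*6))*(-74 + V(13)) = ((-5 - 2)*(-(1 + 1) - 1*6))*(-74 + 8) = -7*(-1*2 - 6)*(-66) = -7*(-2 - 6)*(-66) = -7*(-8)*(-66) = 56*(-66) = -3696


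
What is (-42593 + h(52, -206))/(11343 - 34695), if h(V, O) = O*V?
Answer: 7615/3336 ≈ 2.2827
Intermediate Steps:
(-42593 + h(52, -206))/(11343 - 34695) = (-42593 - 206*52)/(11343 - 34695) = (-42593 - 10712)/(-23352) = -53305*(-1/23352) = 7615/3336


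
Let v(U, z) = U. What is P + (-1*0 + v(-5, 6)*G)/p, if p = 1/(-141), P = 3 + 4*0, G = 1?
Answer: 708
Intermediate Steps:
P = 3 (P = 3 + 0 = 3)
p = -1/141 ≈ -0.0070922
P + (-1*0 + v(-5, 6)*G)/p = 3 + (-1*0 - 5*1)/(-1/141) = 3 - 141*(0 - 5) = 3 - 141*(-5) = 3 + 705 = 708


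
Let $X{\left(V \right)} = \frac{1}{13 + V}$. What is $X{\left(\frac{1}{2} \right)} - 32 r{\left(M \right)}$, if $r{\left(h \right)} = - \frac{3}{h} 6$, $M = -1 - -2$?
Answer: $\frac{15554}{27} \approx 576.07$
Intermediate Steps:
$M = 1$ ($M = -1 + 2 = 1$)
$r{\left(h \right)} = - \frac{18}{h}$
$X{\left(\frac{1}{2} \right)} - 32 r{\left(M \right)} = \frac{1}{13 + \frac{1}{2}} - 32 \left(- \frac{18}{1}\right) = \frac{1}{13 + \frac{1}{2}} - 32 \left(\left(-18\right) 1\right) = \frac{1}{\frac{27}{2}} - -576 = \frac{2}{27} + 576 = \frac{15554}{27}$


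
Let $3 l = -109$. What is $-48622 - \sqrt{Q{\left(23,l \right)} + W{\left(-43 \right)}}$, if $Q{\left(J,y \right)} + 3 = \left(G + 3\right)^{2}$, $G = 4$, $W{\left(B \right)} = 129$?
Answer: $-48622 - 5 \sqrt{7} \approx -48635.0$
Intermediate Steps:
$l = - \frac{109}{3}$ ($l = \frac{1}{3} \left(-109\right) = - \frac{109}{3} \approx -36.333$)
$Q{\left(J,y \right)} = 46$ ($Q{\left(J,y \right)} = -3 + \left(4 + 3\right)^{2} = -3 + 7^{2} = -3 + 49 = 46$)
$-48622 - \sqrt{Q{\left(23,l \right)} + W{\left(-43 \right)}} = -48622 - \sqrt{46 + 129} = -48622 - \sqrt{175} = -48622 - 5 \sqrt{7}$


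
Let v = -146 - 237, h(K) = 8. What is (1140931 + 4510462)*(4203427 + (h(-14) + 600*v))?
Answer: 22456573023555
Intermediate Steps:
v = -383
(1140931 + 4510462)*(4203427 + (h(-14) + 600*v)) = (1140931 + 4510462)*(4203427 + (8 + 600*(-383))) = 5651393*(4203427 + (8 - 229800)) = 5651393*(4203427 - 229792) = 5651393*3973635 = 22456573023555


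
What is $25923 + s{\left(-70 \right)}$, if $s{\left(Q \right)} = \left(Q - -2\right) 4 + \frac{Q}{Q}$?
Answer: $25652$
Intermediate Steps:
$s{\left(Q \right)} = 9 + 4 Q$ ($s{\left(Q \right)} = \left(Q + 2\right) 4 + 1 = \left(2 + Q\right) 4 + 1 = \left(8 + 4 Q\right) + 1 = 9 + 4 Q$)
$25923 + s{\left(-70 \right)} = 25923 + \left(9 + 4 \left(-70\right)\right) = 25923 + \left(9 - 280\right) = 25923 - 271 = 25652$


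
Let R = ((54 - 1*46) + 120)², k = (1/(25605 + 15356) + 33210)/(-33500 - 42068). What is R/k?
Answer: -50714064453632/1360314811 ≈ -37281.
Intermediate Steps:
k = -1360314811/3095340848 (k = (1/40961 + 33210)/(-75568) = (1/40961 + 33210)*(-1/75568) = (1360314811/40961)*(-1/75568) = -1360314811/3095340848 ≈ -0.43947)
R = 16384 (R = ((54 - 46) + 120)² = (8 + 120)² = 128² = 16384)
R/k = 16384/(-1360314811/3095340848) = 16384*(-3095340848/1360314811) = -50714064453632/1360314811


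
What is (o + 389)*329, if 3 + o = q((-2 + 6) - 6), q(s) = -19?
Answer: 120743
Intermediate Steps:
o = -22 (o = -3 - 19 = -22)
(o + 389)*329 = (-22 + 389)*329 = 367*329 = 120743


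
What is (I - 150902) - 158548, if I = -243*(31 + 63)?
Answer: -332292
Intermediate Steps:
I = -22842 (I = -243*94 = -22842)
(I - 150902) - 158548 = (-22842 - 150902) - 158548 = -173744 - 158548 = -332292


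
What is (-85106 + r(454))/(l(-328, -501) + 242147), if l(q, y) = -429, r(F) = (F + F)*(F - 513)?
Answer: -69339/120859 ≈ -0.57372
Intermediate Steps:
r(F) = 2*F*(-513 + F) (r(F) = (2*F)*(-513 + F) = 2*F*(-513 + F))
(-85106 + r(454))/(l(-328, -501) + 242147) = (-85106 + 2*454*(-513 + 454))/(-429 + 242147) = (-85106 + 2*454*(-59))/241718 = (-85106 - 53572)*(1/241718) = -138678*1/241718 = -69339/120859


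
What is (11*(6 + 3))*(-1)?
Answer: -99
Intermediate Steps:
(11*(6 + 3))*(-1) = (11*9)*(-1) = 99*(-1) = -99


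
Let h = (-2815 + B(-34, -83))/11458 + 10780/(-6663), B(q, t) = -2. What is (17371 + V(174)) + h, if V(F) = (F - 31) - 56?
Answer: 1332682682621/76344654 ≈ 17456.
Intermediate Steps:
V(F) = -87 + F (V(F) = (-31 + F) - 56 = -87 + F)
h = -142286911/76344654 (h = (-2815 - 2)/11458 + 10780/(-6663) = -2817*1/11458 + 10780*(-1/6663) = -2817/11458 - 10780/6663 = -142286911/76344654 ≈ -1.8637)
(17371 + V(174)) + h = (17371 + (-87 + 174)) - 142286911/76344654 = (17371 + 87) - 142286911/76344654 = 17458 - 142286911/76344654 = 1332682682621/76344654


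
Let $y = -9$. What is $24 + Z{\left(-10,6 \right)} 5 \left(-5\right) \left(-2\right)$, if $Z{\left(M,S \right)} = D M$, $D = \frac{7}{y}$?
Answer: $\frac{3716}{9} \approx 412.89$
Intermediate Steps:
$D = - \frac{7}{9}$ ($D = \frac{7}{-9} = 7 \left(- \frac{1}{9}\right) = - \frac{7}{9} \approx -0.77778$)
$Z{\left(M,S \right)} = - \frac{7 M}{9}$
$24 + Z{\left(-10,6 \right)} 5 \left(-5\right) \left(-2\right) = 24 + \left(- \frac{7}{9}\right) \left(-10\right) 5 \left(-5\right) \left(-2\right) = 24 + \frac{70 \left(\left(-25\right) \left(-2\right)\right)}{9} = 24 + \frac{70}{9} \cdot 50 = 24 + \frac{3500}{9} = \frac{3716}{9}$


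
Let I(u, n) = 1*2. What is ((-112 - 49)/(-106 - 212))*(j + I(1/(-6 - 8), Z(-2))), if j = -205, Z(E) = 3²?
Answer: -32683/318 ≈ -102.78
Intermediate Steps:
Z(E) = 9
I(u, n) = 2
((-112 - 49)/(-106 - 212))*(j + I(1/(-6 - 8), Z(-2))) = ((-112 - 49)/(-106 - 212))*(-205 + 2) = -161/(-318)*(-203) = -161*(-1/318)*(-203) = (161/318)*(-203) = -32683/318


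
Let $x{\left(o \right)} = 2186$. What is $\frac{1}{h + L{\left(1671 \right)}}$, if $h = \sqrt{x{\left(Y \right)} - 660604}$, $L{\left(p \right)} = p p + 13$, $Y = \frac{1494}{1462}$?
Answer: $\frac{1396127}{3898341529467} - \frac{i \sqrt{658418}}{7796683058934} \approx 3.5813 \cdot 10^{-7} - 1.0407 \cdot 10^{-10} i$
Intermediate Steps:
$Y = \frac{747}{731}$ ($Y = 1494 \cdot \frac{1}{1462} = \frac{747}{731} \approx 1.0219$)
$L{\left(p \right)} = 13 + p^{2}$ ($L{\left(p \right)} = p^{2} + 13 = 13 + p^{2}$)
$h = i \sqrt{658418}$ ($h = \sqrt{2186 - 660604} = \sqrt{-658418} = i \sqrt{658418} \approx 811.43 i$)
$\frac{1}{h + L{\left(1671 \right)}} = \frac{1}{i \sqrt{658418} + \left(13 + 1671^{2}\right)} = \frac{1}{i \sqrt{658418} + \left(13 + 2792241\right)} = \frac{1}{i \sqrt{658418} + 2792254} = \frac{1}{2792254 + i \sqrt{658418}}$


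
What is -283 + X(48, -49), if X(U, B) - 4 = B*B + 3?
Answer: 2125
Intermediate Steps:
X(U, B) = 7 + B**2 (X(U, B) = 4 + (B*B + 3) = 4 + (B**2 + 3) = 4 + (3 + B**2) = 7 + B**2)
-283 + X(48, -49) = -283 + (7 + (-49)**2) = -283 + (7 + 2401) = -283 + 2408 = 2125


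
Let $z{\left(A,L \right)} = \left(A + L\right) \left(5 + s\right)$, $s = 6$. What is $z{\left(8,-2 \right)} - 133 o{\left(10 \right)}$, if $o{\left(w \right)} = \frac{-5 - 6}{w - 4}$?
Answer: $\frac{1859}{6} \approx 309.83$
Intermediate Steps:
$z{\left(A,L \right)} = 11 A + 11 L$ ($z{\left(A,L \right)} = \left(A + L\right) \left(5 + 6\right) = \left(A + L\right) 11 = 11 A + 11 L$)
$o{\left(w \right)} = - \frac{11}{-4 + w}$
$z{\left(8,-2 \right)} - 133 o{\left(10 \right)} = \left(11 \cdot 8 + 11 \left(-2\right)\right) - 133 \left(- \frac{11}{-4 + 10}\right) = \left(88 - 22\right) - 133 \left(- \frac{11}{6}\right) = 66 - 133 \left(\left(-11\right) \frac{1}{6}\right) = 66 - - \frac{1463}{6} = 66 + \frac{1463}{6} = \frac{1859}{6}$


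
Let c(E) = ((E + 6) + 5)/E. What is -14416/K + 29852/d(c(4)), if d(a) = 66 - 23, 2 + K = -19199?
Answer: 573808140/825643 ≈ 694.98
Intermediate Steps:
K = -19201 (K = -2 - 19199 = -19201)
c(E) = (11 + E)/E (c(E) = ((6 + E) + 5)/E = (11 + E)/E)
d(a) = 43
-14416/K + 29852/d(c(4)) = -14416/(-19201) + 29852/43 = -14416*(-1/19201) + 29852*(1/43) = 14416/19201 + 29852/43 = 573808140/825643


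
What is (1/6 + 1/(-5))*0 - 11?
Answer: -11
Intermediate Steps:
(1/6 + 1/(-5))*0 - 11 = (1*(⅙) + 1*(-⅕))*0 - 11 = (⅙ - ⅕)*0 - 11 = -1/30*0 - 11 = 0 - 11 = -11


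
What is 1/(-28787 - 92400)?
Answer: -1/121187 ≈ -8.2517e-6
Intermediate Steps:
1/(-28787 - 92400) = 1/(-121187) = -1/121187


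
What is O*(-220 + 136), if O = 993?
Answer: -83412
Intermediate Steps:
O*(-220 + 136) = 993*(-220 + 136) = 993*(-84) = -83412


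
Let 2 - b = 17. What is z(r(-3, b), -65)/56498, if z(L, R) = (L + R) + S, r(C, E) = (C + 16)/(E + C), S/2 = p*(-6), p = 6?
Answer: -2479/1016964 ≈ -0.0024376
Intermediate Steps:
b = -15 (b = 2 - 1*17 = 2 - 17 = -15)
S = -72 (S = 2*(6*(-6)) = 2*(-36) = -72)
r(C, E) = (16 + C)/(C + E)
z(L, R) = -72 + L + R (z(L, R) = (L + R) - 72 = -72 + L + R)
z(r(-3, b), -65)/56498 = (-72 + (16 - 3)/(-3 - 15) - 65)/56498 = (-72 + 13/(-18) - 65)*(1/56498) = (-72 - 1/18*13 - 65)*(1/56498) = (-72 - 13/18 - 65)*(1/56498) = -2479/18*1/56498 = -2479/1016964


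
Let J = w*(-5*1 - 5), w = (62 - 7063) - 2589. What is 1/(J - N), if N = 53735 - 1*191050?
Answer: 1/233215 ≈ 4.2879e-6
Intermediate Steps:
w = -9590 (w = -7001 - 2589 = -9590)
J = 95900 (J = -9590*(-5*1 - 5) = -9590*(-5 - 5) = -9590*(-10) = 95900)
N = -137315 (N = 53735 - 191050 = -137315)
1/(J - N) = 1/(95900 - 1*(-137315)) = 1/(95900 + 137315) = 1/233215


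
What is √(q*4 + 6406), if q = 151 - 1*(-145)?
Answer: √7590 ≈ 87.121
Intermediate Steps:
q = 296 (q = 151 + 145 = 296)
√(q*4 + 6406) = √(296*4 + 6406) = √(1184 + 6406) = √7590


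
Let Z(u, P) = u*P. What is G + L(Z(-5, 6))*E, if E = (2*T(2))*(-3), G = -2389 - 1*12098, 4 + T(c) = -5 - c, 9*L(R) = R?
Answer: -14707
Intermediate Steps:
Z(u, P) = P*u
L(R) = R/9
T(c) = -9 - c (T(c) = -4 + (-5 - c) = -9 - c)
G = -14487 (G = -2389 - 12098 = -14487)
E = 66 (E = (2*(-9 - 1*2))*(-3) = (2*(-9 - 2))*(-3) = (2*(-11))*(-3) = -22*(-3) = 66)
G + L(Z(-5, 6))*E = -14487 + ((6*(-5))/9)*66 = -14487 + ((1/9)*(-30))*66 = -14487 - 10/3*66 = -14487 - 220 = -14707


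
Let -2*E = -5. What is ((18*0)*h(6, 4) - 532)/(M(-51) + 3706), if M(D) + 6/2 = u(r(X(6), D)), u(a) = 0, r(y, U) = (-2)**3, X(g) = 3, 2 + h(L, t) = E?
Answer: -76/529 ≈ -0.14367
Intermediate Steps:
E = 5/2 (E = -1/2*(-5) = 5/2 ≈ 2.5000)
h(L, t) = 1/2 (h(L, t) = -2 + 5/2 = 1/2)
r(y, U) = -8
M(D) = -3 (M(D) = -3 + 0 = -3)
((18*0)*h(6, 4) - 532)/(M(-51) + 3706) = ((18*0)*(1/2) - 532)/(-3 + 3706) = (0*(1/2) - 532)/3703 = (0 - 532)*(1/3703) = -532*1/3703 = -76/529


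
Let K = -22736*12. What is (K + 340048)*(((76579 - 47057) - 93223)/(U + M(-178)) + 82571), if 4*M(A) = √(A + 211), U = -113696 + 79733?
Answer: 34144510480011910128/6151921957 + 17126905664*√33/18455765871 ≈ 5.5502e+9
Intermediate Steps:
U = -33963
M(A) = √(211 + A)/4 (M(A) = √(A + 211)/4 = √(211 + A)/4)
K = -272832
(K + 340048)*(((76579 - 47057) - 93223)/(U + M(-178)) + 82571) = (-272832 + 340048)*(((76579 - 47057) - 93223)/(-33963 + √(211 - 178)/4) + 82571) = 67216*((29522 - 93223)/(-33963 + √33/4) + 82571) = 67216*(-63701/(-33963 + √33/4) + 82571) = 67216*(82571 - 63701/(-33963 + √33/4)) = 5550092336 - 4281726416/(-33963 + √33/4)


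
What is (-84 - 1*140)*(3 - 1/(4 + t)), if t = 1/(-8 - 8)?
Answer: -5536/9 ≈ -615.11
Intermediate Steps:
t = -1/16 (t = 1/(-16) = -1/16 ≈ -0.062500)
(-84 - 1*140)*(3 - 1/(4 + t)) = (-84 - 1*140)*(3 - 1/(4 - 1/16)) = (-84 - 140)*(3 - 1/63/16) = -224*(3 - 1*16/63) = -224*(3 - 16/63) = -224*173/63 = -5536/9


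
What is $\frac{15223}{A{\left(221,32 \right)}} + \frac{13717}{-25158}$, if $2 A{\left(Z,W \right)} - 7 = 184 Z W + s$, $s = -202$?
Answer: $- \frac{1313891041}{2517837798} \approx -0.52183$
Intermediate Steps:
$A{\left(Z,W \right)} = - \frac{195}{2} + 92 W Z$ ($A{\left(Z,W \right)} = \frac{7}{2} + \frac{184 Z W - 202}{2} = \frac{7}{2} + \frac{184 W Z - 202}{2} = \frac{7}{2} + \frac{-202 + 184 W Z}{2} = \frac{7}{2} + \left(-101 + 92 W Z\right) = - \frac{195}{2} + 92 W Z$)
$\frac{15223}{A{\left(221,32 \right)}} + \frac{13717}{-25158} = \frac{15223}{- \frac{195}{2} + 92 \cdot 32 \cdot 221} + \frac{13717}{-25158} = \frac{15223}{- \frac{195}{2} + 650624} + 13717 \left(- \frac{1}{25158}\right) = \frac{15223}{\frac{1301053}{2}} - \frac{13717}{25158} = 15223 \cdot \frac{2}{1301053} - \frac{13717}{25158} = \frac{2342}{100081} - \frac{13717}{25158} = - \frac{1313891041}{2517837798}$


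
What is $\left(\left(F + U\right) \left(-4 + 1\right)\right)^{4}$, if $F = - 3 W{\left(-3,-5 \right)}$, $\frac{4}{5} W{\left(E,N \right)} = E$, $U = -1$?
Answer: $\frac{228886641}{256} \approx 8.9409 \cdot 10^{5}$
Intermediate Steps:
$W{\left(E,N \right)} = \frac{5 E}{4}$
$F = \frac{45}{4}$ ($F = - 3 \cdot \frac{5}{4} \left(-3\right) = \left(-3\right) \left(- \frac{15}{4}\right) = \frac{45}{4} \approx 11.25$)
$\left(\left(F + U\right) \left(-4 + 1\right)\right)^{4} = \left(\left(\frac{45}{4} - 1\right) \left(-4 + 1\right)\right)^{4} = \left(\frac{41}{4} \left(-3\right)\right)^{4} = \left(- \frac{123}{4}\right)^{4} = \frac{228886641}{256}$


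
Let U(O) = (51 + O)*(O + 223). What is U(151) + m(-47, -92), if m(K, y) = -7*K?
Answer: 75877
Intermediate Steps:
U(O) = (51 + O)*(223 + O)
U(151) + m(-47, -92) = (11373 + 151**2 + 274*151) - 7*(-47) = (11373 + 22801 + 41374) + 329 = 75548 + 329 = 75877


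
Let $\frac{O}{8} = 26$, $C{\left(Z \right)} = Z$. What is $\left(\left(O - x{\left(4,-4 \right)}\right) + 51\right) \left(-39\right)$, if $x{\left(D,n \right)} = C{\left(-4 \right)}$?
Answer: $-10257$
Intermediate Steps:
$O = 208$ ($O = 8 \cdot 26 = 208$)
$x{\left(D,n \right)} = -4$
$\left(\left(O - x{\left(4,-4 \right)}\right) + 51\right) \left(-39\right) = \left(\left(208 - -4\right) + 51\right) \left(-39\right) = \left(\left(208 + 4\right) + 51\right) \left(-39\right) = \left(212 + 51\right) \left(-39\right) = 263 \left(-39\right) = -10257$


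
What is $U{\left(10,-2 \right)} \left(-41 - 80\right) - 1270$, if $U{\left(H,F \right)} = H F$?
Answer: $1150$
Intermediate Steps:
$U{\left(H,F \right)} = F H$
$U{\left(10,-2 \right)} \left(-41 - 80\right) - 1270 = \left(-2\right) 10 \left(-41 - 80\right) - 1270 = \left(-20\right) \left(-121\right) - 1270 = 2420 - 1270 = 1150$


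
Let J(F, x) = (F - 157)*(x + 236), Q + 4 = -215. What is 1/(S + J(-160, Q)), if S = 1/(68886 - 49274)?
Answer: -19612/105689067 ≈ -0.00018556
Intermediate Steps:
Q = -219 (Q = -4 - 215 = -219)
J(F, x) = (-157 + F)*(236 + x)
S = 1/19612 ≈ 5.0989e-5
1/(S + J(-160, Q)) = 1/(1/19612 + (-37052 - 157*(-219) + 236*(-160) - 160*(-219))) = 1/(1/19612 + (-37052 + 34383 - 37760 + 35040)) = 1/(1/19612 - 5389) = 1/(-105689067/19612) = -19612/105689067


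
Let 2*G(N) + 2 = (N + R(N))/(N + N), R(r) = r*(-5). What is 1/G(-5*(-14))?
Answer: -½ ≈ -0.50000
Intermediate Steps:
R(r) = -5*r
G(N) = -2 (G(N) = -1 + ((N - 5*N)/(N + N))/2 = -1 + ((-4*N)/((2*N)))/2 = -1 + ((-4*N)*(1/(2*N)))/2 = -1 + (½)*(-2) = -1 - 1 = -2)
1/G(-5*(-14)) = 1/(-2) = -½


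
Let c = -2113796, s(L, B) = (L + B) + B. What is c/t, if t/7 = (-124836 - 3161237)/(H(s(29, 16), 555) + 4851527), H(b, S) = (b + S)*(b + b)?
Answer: 10413994363484/23002511 ≈ 4.5273e+5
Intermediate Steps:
s(L, B) = L + 2*B (s(L, B) = (B + L) + B = L + 2*B)
H(b, S) = 2*b*(S + b) (H(b, S) = (S + b)*(2*b) = 2*b*(S + b))
t = -23002511/4926679 (t = 7*((-124836 - 3161237)/(2*(29 + 2*16)*(555 + (29 + 2*16)) + 4851527)) = 7*(-3286073/(2*(29 + 32)*(555 + (29 + 32)) + 4851527)) = 7*(-3286073/(2*61*(555 + 61) + 4851527)) = 7*(-3286073/(2*61*616 + 4851527)) = 7*(-3286073/(75152 + 4851527)) = 7*(-3286073/4926679) = -23002511/4926679 ≈ -4.6690)
c/t = -2113796/(-23002511/4926679) = -2113796*(-4926679/23002511) = 10413994363484/23002511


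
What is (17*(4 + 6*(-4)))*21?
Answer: -7140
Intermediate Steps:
(17*(4 + 6*(-4)))*21 = (17*(4 - 24))*21 = (17*(-20))*21 = -340*21 = -7140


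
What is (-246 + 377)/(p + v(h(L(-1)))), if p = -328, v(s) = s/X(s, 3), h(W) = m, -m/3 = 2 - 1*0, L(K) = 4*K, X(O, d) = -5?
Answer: -655/1634 ≈ -0.40086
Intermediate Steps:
m = -6 (m = -3*(2 - 1*0) = -3*(2 + 0) = -3*2 = -6)
h(W) = -6
v(s) = -s/5 (v(s) = s/(-5) = s*(-1/5) = -s/5)
(-246 + 377)/(p + v(h(L(-1)))) = (-246 + 377)/(-328 - 1/5*(-6)) = 131/(-328 + 6/5) = 131/(-1634/5) = 131*(-5/1634) = -655/1634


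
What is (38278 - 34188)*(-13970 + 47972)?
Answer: 139068180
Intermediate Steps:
(38278 - 34188)*(-13970 + 47972) = 4090*34002 = 139068180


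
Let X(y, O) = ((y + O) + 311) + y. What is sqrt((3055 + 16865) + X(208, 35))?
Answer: 3*sqrt(2298) ≈ 143.81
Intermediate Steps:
X(y, O) = 311 + O + 2*y (X(y, O) = ((O + y) + 311) + y = (311 + O + y) + y = 311 + O + 2*y)
sqrt((3055 + 16865) + X(208, 35)) = sqrt((3055 + 16865) + (311 + 35 + 2*208)) = sqrt(19920 + (311 + 35 + 416)) = sqrt(19920 + 762) = sqrt(20682) = 3*sqrt(2298)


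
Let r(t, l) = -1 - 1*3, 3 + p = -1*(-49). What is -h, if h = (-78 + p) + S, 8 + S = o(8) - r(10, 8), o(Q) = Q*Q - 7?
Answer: -21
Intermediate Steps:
p = 46 (p = -3 - 1*(-49) = -3 + 49 = 46)
r(t, l) = -4 (r(t, l) = -1 - 3 = -4)
o(Q) = -7 + Q² (o(Q) = Q² - 7 = -7 + Q²)
S = 53 (S = -8 + ((-7 + 8²) - 1*(-4)) = -8 + ((-7 + 64) + 4) = -8 + (57 + 4) = -8 + 61 = 53)
h = 21 (h = (-78 + 46) + 53 = -32 + 53 = 21)
-h = -1*21 = -21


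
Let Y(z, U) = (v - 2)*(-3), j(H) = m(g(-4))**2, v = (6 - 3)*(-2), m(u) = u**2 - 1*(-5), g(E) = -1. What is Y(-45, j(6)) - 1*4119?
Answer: -4095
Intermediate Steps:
m(u) = 5 + u**2 (m(u) = u**2 + 5 = 5 + u**2)
v = -6 (v = 3*(-2) = -6)
j(H) = 36 (j(H) = (5 + (-1)**2)**2 = (5 + 1)**2 = 6**2 = 36)
Y(z, U) = 24 (Y(z, U) = (-6 - 2)*(-3) = -8*(-3) = 24)
Y(-45, j(6)) - 1*4119 = 24 - 1*4119 = 24 - 4119 = -4095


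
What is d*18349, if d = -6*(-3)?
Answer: 330282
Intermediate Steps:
d = 18
d*18349 = 18*18349 = 330282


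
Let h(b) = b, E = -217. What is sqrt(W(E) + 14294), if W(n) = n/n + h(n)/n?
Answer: 2*sqrt(3574) ≈ 119.57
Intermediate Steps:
W(n) = 2 (W(n) = n/n + n/n = 1 + 1 = 2)
sqrt(W(E) + 14294) = sqrt(2 + 14294) = sqrt(14296) = 2*sqrt(3574)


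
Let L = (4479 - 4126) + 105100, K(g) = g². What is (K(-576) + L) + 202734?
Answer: 639963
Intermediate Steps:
L = 105453 (L = 353 + 105100 = 105453)
(K(-576) + L) + 202734 = ((-576)² + 105453) + 202734 = (331776 + 105453) + 202734 = 437229 + 202734 = 639963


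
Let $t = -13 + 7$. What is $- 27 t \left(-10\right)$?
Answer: $-1620$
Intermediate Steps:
$t = -6$
$- 27 t \left(-10\right) = \left(-27\right) \left(-6\right) \left(-10\right) = 162 \left(-10\right) = -1620$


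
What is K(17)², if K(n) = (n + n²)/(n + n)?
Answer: 81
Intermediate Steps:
K(n) = (n + n²)/(2*n) (K(n) = (n + n²)/((2*n)) = (n + n²)*(1/(2*n)) = (n + n²)/(2*n))
K(17)² = (½ + (½)*17)² = (½ + 17/2)² = 9² = 81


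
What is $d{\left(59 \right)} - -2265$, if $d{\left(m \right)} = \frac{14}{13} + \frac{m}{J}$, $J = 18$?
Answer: $\frac{531029}{234} \approx 2269.4$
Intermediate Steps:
$d{\left(m \right)} = \frac{14}{13} + \frac{m}{18}$
$d{\left(59 \right)} - -2265 = \left(\frac{14}{13} + \frac{1}{18} \cdot 59\right) - -2265 = \left(\frac{14}{13} + \frac{59}{18}\right) + 2265 = \frac{1019}{234} + 2265 = \frac{531029}{234}$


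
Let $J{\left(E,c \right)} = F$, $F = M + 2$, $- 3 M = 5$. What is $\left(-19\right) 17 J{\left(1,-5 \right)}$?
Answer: $- \frac{323}{3} \approx -107.67$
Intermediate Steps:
$M = - \frac{5}{3}$ ($M = \left(- \frac{1}{3}\right) 5 = - \frac{5}{3} \approx -1.6667$)
$F = \frac{1}{3}$ ($F = - \frac{5}{3} + 2 = \frac{1}{3} \approx 0.33333$)
$J{\left(E,c \right)} = \frac{1}{3}$
$\left(-19\right) 17 J{\left(1,-5 \right)} = \left(-19\right) 17 \cdot \frac{1}{3} = \left(-323\right) \frac{1}{3} = - \frac{323}{3}$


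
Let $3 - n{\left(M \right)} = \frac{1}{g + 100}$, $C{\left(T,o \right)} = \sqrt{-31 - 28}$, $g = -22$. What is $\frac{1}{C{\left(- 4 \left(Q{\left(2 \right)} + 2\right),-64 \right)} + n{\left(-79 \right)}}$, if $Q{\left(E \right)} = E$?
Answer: $\frac{18174}{413245} - \frac{6084 i \sqrt{59}}{413245} \approx 0.043979 - 0.11309 i$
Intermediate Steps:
$C{\left(T,o \right)} = i \sqrt{59}$ ($C{\left(T,o \right)} = \sqrt{-59} = i \sqrt{59}$)
$n{\left(M \right)} = \frac{233}{78}$ ($n{\left(M \right)} = 3 - \frac{1}{-22 + 100} = 3 - \frac{1}{78} = \frac{233}{78}$)
$\frac{1}{C{\left(- 4 \left(Q{\left(2 \right)} + 2\right),-64 \right)} + n{\left(-79 \right)}} = \frac{1}{i \sqrt{59} + \frac{233}{78}} = \frac{1}{\frac{233}{78} + i \sqrt{59}}$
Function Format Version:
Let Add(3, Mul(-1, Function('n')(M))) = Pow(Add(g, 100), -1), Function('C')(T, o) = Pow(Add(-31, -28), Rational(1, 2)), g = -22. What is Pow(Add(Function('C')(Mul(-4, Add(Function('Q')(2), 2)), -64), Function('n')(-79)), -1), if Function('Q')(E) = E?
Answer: Add(Rational(18174, 413245), Mul(Rational(-6084, 413245), I, Pow(59, Rational(1, 2)))) ≈ Add(0.043979, Mul(-0.11309, I))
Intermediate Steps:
Function('C')(T, o) = Mul(I, Pow(59, Rational(1, 2))) (Function('C')(T, o) = Pow(-59, Rational(1, 2)) = Mul(I, Pow(59, Rational(1, 2))))
Function('n')(M) = Rational(233, 78) (Function('n')(M) = Add(3, Mul(-1, Pow(Add(-22, 100), -1))) = Add(3, Mul(-1, Pow(78, -1))) = Add(3, Mul(-1, Rational(1, 78))) = Add(3, Rational(-1, 78)) = Rational(233, 78))
Pow(Add(Function('C')(Mul(-4, Add(Function('Q')(2), 2)), -64), Function('n')(-79)), -1) = Pow(Add(Mul(I, Pow(59, Rational(1, 2))), Rational(233, 78)), -1) = Pow(Add(Rational(233, 78), Mul(I, Pow(59, Rational(1, 2)))), -1)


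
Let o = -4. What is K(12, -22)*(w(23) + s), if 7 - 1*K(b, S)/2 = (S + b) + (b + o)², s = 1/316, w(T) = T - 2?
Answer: -311939/158 ≈ -1974.3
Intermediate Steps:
w(T) = -2 + T
s = 1/316 ≈ 0.0031646
K(b, S) = 14 - 2*S - 2*b - 2*(-4 + b)² (K(b, S) = 14 - 2*((S + b) + (b - 4)²) = 14 - 2*((S + b) + (-4 + b)²) = 14 - 2*(S + b + (-4 + b)²) = 14 + (-2*S - 2*b - 2*(-4 + b)²) = 14 - 2*S - 2*b - 2*(-4 + b)²)
K(12, -22)*(w(23) + s) = (14 - 2*(-22) - 2*12 - 2*(-4 + 12)²)*((-2 + 23) + 1/316) = (14 + 44 - 24 - 2*8²)*(21 + 1/316) = (14 + 44 - 24 - 2*64)*(6637/316) = (14 + 44 - 24 - 128)*(6637/316) = -94*6637/316 = -311939/158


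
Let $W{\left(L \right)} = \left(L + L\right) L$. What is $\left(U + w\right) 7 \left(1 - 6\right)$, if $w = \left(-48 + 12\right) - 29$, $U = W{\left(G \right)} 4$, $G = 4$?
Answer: $-2205$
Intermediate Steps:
$W{\left(L \right)} = 2 L^{2}$ ($W{\left(L \right)} = 2 L L = 2 L^{2}$)
$U = 128$ ($U = 2 \cdot 4^{2} \cdot 4 = 2 \cdot 16 \cdot 4 = 32 \cdot 4 = 128$)
$w = -65$ ($w = -36 - 29 = -65$)
$\left(U + w\right) 7 \left(1 - 6\right) = \left(128 - 65\right) 7 \left(1 - 6\right) = 63 \cdot 7 \left(-5\right) = 63 \left(-35\right) = -2205$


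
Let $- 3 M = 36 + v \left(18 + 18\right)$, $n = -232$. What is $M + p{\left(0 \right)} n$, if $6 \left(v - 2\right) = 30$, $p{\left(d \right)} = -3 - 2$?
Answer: $1064$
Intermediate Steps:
$p{\left(d \right)} = -5$ ($p{\left(d \right)} = -3 - 2 = -5$)
$v = 7$ ($v = 2 + \frac{1}{6} \cdot 30 = 2 + 5 = 7$)
$M = -96$ ($M = - \frac{36 + 7 \left(18 + 18\right)}{3} = - \frac{36 + 7 \cdot 36}{3} = - \frac{36 + 252}{3} = \left(- \frac{1}{3}\right) 288 = -96$)
$M + p{\left(0 \right)} n = -96 - -1160 = -96 + 1160 = 1064$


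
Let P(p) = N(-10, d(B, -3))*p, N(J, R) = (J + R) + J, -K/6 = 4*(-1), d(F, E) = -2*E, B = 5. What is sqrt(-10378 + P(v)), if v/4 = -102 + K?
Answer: I*sqrt(6010) ≈ 77.524*I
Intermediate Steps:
K = 24 (K = -24*(-1) = -6*(-4) = 24)
N(J, R) = R + 2*J
v = -312 (v = 4*(-102 + 24) = 4*(-78) = -312)
P(p) = -14*p (P(p) = (-2*(-3) + 2*(-10))*p = (6 - 20)*p = -14*p)
sqrt(-10378 + P(v)) = sqrt(-10378 - 14*(-312)) = sqrt(-10378 + 4368) = sqrt(-6010) = I*sqrt(6010)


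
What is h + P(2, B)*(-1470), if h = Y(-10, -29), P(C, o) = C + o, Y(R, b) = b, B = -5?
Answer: 4381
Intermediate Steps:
h = -29
h + P(2, B)*(-1470) = -29 + (2 - 5)*(-1470) = -29 - 3*(-1470) = -29 + 4410 = 4381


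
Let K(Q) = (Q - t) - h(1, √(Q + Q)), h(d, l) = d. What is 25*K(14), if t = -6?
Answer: 475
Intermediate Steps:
K(Q) = 5 + Q (K(Q) = (Q - 1*(-6)) - 1*1 = (Q + 6) - 1 = (6 + Q) - 1 = 5 + Q)
25*K(14) = 25*(5 + 14) = 25*19 = 475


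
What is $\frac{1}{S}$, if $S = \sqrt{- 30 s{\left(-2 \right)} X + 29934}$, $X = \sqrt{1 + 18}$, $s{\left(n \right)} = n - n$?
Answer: $\frac{\sqrt{3326}}{9978} \approx 0.0057799$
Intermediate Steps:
$s{\left(n \right)} = 0$
$X = \sqrt{19} \approx 4.3589$
$S = 3 \sqrt{3326}$ ($S = \sqrt{\left(-30\right) 0 \sqrt{19} + 29934} = \sqrt{0 \sqrt{19} + 29934} = \sqrt{0 + 29934} = \sqrt{29934} = 3 \sqrt{3326} \approx 173.01$)
$\frac{1}{S} = \frac{1}{3 \sqrt{3326}} = \frac{\sqrt{3326}}{9978}$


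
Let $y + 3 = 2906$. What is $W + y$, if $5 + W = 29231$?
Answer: $32129$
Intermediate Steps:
$W = 29226$ ($W = -5 + 29231 = 29226$)
$y = 2903$ ($y = -3 + 2906 = 2903$)
$W + y = 29226 + 2903 = 32129$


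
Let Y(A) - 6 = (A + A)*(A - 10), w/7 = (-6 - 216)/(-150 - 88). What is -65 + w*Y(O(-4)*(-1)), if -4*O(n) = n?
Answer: 2003/17 ≈ 117.82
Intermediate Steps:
O(n) = -n/4
w = 111/17 (w = 7*((-6 - 216)/(-150 - 88)) = 7*(-222/(-238)) = 7*(-222*(-1/238)) = 7*(111/119) = 111/17 ≈ 6.5294)
Y(A) = 6 + 2*A*(-10 + A) (Y(A) = 6 + (A + A)*(A - 10) = 6 + (2*A)*(-10 + A) = 6 + 2*A*(-10 + A))
-65 + w*Y(O(-4)*(-1)) = -65 + 111*(6 - 20*(-¼*(-4))*(-1) + 2*(-¼*(-4)*(-1))²)/17 = -65 + 111*(6 - 20*(-1) + 2*(1*(-1))²)/17 = -65 + 111*(6 - 20*(-1) + 2*(-1)²)/17 = -65 + 111*(6 + 20 + 2*1)/17 = -65 + 111*(6 + 20 + 2)/17 = -65 + (111/17)*28 = -65 + 3108/17 = 2003/17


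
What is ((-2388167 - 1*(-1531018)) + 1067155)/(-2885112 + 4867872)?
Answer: 35001/330460 ≈ 0.10592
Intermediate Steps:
((-2388167 - 1*(-1531018)) + 1067155)/(-2885112 + 4867872) = ((-2388167 + 1531018) + 1067155)/1982760 = (-857149 + 1067155)*(1/1982760) = 210006*(1/1982760) = 35001/330460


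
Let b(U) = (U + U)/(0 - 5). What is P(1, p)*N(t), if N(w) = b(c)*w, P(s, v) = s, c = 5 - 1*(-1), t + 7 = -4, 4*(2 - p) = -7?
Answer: 132/5 ≈ 26.400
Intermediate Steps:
p = 15/4 (p = 2 - ¼*(-7) = 2 + 7/4 = 15/4 ≈ 3.7500)
t = -11 (t = -7 - 4 = -11)
c = 6 (c = 5 + 1 = 6)
b(U) = -2*U/5 (b(U) = (2*U)/(-5) = (2*U)*(-⅕) = -2*U/5)
N(w) = -12*w/5 (N(w) = (-⅖*6)*w = -12*w/5)
P(1, p)*N(t) = 1*(-12/5*(-11)) = 1*(132/5) = 132/5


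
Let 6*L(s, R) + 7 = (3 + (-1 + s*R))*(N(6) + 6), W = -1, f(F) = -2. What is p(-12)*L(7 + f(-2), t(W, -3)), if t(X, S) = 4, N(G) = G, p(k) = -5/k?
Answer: 1285/72 ≈ 17.847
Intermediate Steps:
L(s, R) = 17/6 + 2*R*s (L(s, R) = -7/6 + ((3 + (-1 + s*R))*(6 + 6))/6 = -7/6 + ((3 + (-1 + R*s))*12)/6 = -7/6 + ((2 + R*s)*12)/6 = -7/6 + (24 + 12*R*s)/6 = -7/6 + (4 + 2*R*s) = 17/6 + 2*R*s)
p(-12)*L(7 + f(-2), t(W, -3)) = (-5/(-12))*(17/6 + 2*4*(7 - 2)) = (-5*(-1/12))*(17/6 + 2*4*5) = 5*(17/6 + 40)/12 = (5/12)*(257/6) = 1285/72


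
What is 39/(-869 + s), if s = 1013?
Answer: 13/48 ≈ 0.27083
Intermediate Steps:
39/(-869 + s) = 39/(-869 + 1013) = 39/144 = 39*(1/144) = 13/48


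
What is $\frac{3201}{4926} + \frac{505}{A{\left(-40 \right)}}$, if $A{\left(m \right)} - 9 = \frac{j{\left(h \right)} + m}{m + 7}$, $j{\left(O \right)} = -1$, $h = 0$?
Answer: $\frac{6931144}{138749} \approx 49.955$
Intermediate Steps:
$A{\left(m \right)} = 9 + \frac{-1 + m}{7 + m}$ ($A{\left(m \right)} = 9 + \frac{-1 + m}{m + 7} = 9 + \frac{-1 + m}{7 + m}$)
$\frac{3201}{4926} + \frac{505}{A{\left(-40 \right)}} = \frac{3201}{4926} + \frac{505}{2 \frac{1}{7 - 40} \left(31 + 5 \left(-40\right)\right)} = 3201 \cdot \frac{1}{4926} + \frac{505}{2 \frac{1}{-33} \left(31 - 200\right)} = \frac{1067}{1642} + \frac{505}{2 \left(- \frac{1}{33}\right) \left(-169\right)} = \frac{1067}{1642} + \frac{505}{\frac{338}{33}} = \frac{1067}{1642} + 505 \cdot \frac{33}{338} = \frac{1067}{1642} + \frac{16665}{338} = \frac{6931144}{138749}$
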